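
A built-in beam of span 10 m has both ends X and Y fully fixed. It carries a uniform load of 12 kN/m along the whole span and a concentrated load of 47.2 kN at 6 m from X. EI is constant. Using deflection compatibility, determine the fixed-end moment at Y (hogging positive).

M_Y = 168 kN·m

Release both end moments; the primary structure is a simply-supported span XY with redundants M_X and M_Y.
End rotations of the released simple span under the applied load (×1/EI):
  at X: UDL 12: wL³/(24EI) = 500/EI
  at Y: UDL 12: wL³/(24EI) = 500/EI
  at X: point load 47.2 at a = 6: Pab(L + b)/(6LEI) = 264.3/EI
  at Y: point load 47.2 at a = 6: Pab(L + a)/(6LEI) = 302.1/EI
  θ_X0 = 764.3/EI,  θ_Y0 = 802.1/EI
Flexibility coefficients: a unit moment at one end gives L/(3EI) there and L/(6EI) at the far end, so f₁₁ = f₂₂ = 3.333/EI and f₁₂ = f₂₁ = 1.667/EI.
Compatibility — zero rotation at each built-in end:
  3.333 M_X + 1.667 M_Y = 764.3
  1.667 M_X + 3.333 M_Y = 802.1
Solving the pair gives M_X = 145.3 kN·m and M_Y = 168 kN·m (hogging).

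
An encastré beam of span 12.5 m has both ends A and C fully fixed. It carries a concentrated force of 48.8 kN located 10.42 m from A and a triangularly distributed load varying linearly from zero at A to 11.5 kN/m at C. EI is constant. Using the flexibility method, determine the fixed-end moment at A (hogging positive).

M_A = 73.98 kN·m

Release both end moments; the primary structure is a simply-supported span AC with redundants M_A and M_C.
End rotations of the released simple span under the applied load (×1/EI):
  at A: point load 48.8 at a = 10.42: Pab(L + b)/(6LEI) = 205.6/EI
  at C: point load 48.8 at a = 10.42: Pab(L + a)/(6LEI) = 323.2/EI
  at A: triangular load, peak 11.5: 7w₀L³/(360EI) = 436.7/EI
  at C: triangular load, peak 11.5: w₀L³/(45EI) = 499.1/EI
  θ_A0 = 642.4/EI,  θ_C0 = 822.4/EI
Flexibility coefficients: a unit moment at one end gives L/(3EI) there and L/(6EI) at the far end, so f₁₁ = f₂₂ = 4.167/EI and f₁₂ = f₂₁ = 2.083/EI.
Compatibility — zero rotation at each built-in end:
  4.167 M_A + 2.083 M_C = 642.4
  2.083 M_A + 4.167 M_C = 822.4
Solving the pair gives M_A = 73.98 kN·m and M_C = 160.4 kN·m (hogging).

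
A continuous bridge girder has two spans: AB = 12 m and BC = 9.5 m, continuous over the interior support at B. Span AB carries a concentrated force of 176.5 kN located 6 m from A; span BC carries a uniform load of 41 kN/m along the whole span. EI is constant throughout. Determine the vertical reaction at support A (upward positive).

R_A = 52.75 kN

Insert a hinge at B; M_B is the redundant, and each span becomes simply supported.
Rotations at B on the released spans (each span's end-slope, ×1/EI):
  span AB: point load 176.5 at a = 6: Pab(L + a)/(6LEI) = 1588/EI
  span BC: UDL 41: wL³/(24EI) = 1465/EI
  relative rotation θ_0 = (1588 + 1465)/EI = 3053/EI
A unit hogging moment at B produces rotation L₁/(3EI) + L₂/(3EI) = 7.167/EI.
Compatibility: M_B·(L₁+L₂)/(3EI) = θ_0, giving M_B = 426 kN·m (hogging).
Span AB, ΣM about A with M_B applied at B: R_B^{AB}·12 = 1059 + 426, so R_B^{AB} = 123.8 kN and R_A = 176.5 − 123.8 = 52.75 kN.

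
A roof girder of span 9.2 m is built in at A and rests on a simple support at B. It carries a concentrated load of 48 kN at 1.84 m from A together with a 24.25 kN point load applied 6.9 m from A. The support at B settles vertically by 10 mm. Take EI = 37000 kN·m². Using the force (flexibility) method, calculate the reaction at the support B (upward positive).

Choose R_B as the redundant. The primary structure is the cantilever fixed at A.
Free-end deflection of the primary structure under the applied loading (downward +):
  point load 48 at a = 1.84: Pa²(3L − a)/(6EI) = 697.7/EI
  point load 24.25 at a = 6.9: Pa²(3L − a)/(6EI) = 3983/EI
  δ_0 = 4681/EI
Tip deflection under a unit load at B: L³/(3EI) = 259.6/EI.
With EI = 37000 kN·m²: δ_0 = 0.12651 m and δ_{BB} = 0.007015 m/kN.
Compatibility — the beam at B must follow the support down by 0.01 m: δ_0 − R_B·δ_{BB} = 0.01, so R_B = (0.12651 − 0.01)/0.007015 = 16.61 kN.

R_B = 16.61 kN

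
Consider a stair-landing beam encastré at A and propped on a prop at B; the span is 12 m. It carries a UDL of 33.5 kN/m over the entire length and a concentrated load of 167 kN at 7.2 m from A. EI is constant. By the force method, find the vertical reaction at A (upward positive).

Release the roller at B. Primary structure: cantilever fixed at A.
Free-end deflection of the primary structure under the applied loading (downward +):
  UDL 33.5: wL⁴/(8EI) = 86832/EI
  point load 167 at a = 7.2: Pa²(3L − a)/(6EI) = 41555/EI
  δ_0 = 128387/EI
Flexibility coefficient — unit upward force at B: δ_{BB} = L³/(3EI) = 576/EI.
Compatibility at B: δ_0 − R_B·δ_{BB} = 0, so R_B = 128387/576 = 222.9 kN.
Vertical equilibrium: R_A = ΣP − R_B = 569 − 222.9 = 346.1 kN.

R_A = 346.1 kN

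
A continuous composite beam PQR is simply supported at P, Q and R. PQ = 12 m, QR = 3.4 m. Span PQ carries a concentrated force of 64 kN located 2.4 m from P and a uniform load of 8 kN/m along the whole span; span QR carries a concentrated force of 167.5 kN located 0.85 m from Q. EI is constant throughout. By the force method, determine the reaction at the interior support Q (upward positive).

R_Q = 258.2 kN

Release continuity at Q by inserting a hinge; the redundant is the internal moment M_Q. The primary structure is two simply-supported spans PQ and QR.
Rotations at Q on the released spans (each span's end-slope, ×1/EI):
  span PQ: point load 64 at a = 2.4: Pab(L + a)/(6LEI) = 294.9/EI
  span PQ: UDL 8: wL³/(24EI) = 576/EI
  span QR: point load 167.5 at a = 0.85: Pab(L + b)/(6LEI) = 105.9/EI
  relative rotation θ_0 = (870.9 + 105.9)/EI = 976.8/EI
A unit hogging moment at Q produces rotation L₁/(3EI) + L₂/(3EI) = 5.133/EI.
Slope continuity at Q: θ_0 = M_Q·5.133/EI, so M_Q = 976.8/5.133 = 190.3 kN·m (hogging).
Span PQ, ΣM about P with M_Q applied at Q: R_Q^{PQ}·12 = 729.6 + 190.3, so R_Q^{PQ} = 76.66 kN and R_P = 160 − 76.66 = 83.34 kN.
Span QR, ΣM about R: R_Q^{QR}·3.4 = 427.1 + 190.3, so R_Q^{QR} = 181.6 kN and R_R = 167.5 − 181.6 = -14.09 kN.
R_Q = 76.66 + 181.6 = 258.2 kN.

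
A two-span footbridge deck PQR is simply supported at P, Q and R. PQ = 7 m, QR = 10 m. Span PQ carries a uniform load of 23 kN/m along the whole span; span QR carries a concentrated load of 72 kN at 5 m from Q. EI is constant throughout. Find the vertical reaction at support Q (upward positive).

Release continuity at Q by inserting a hinge; the redundant is the internal moment M_Q. The primary structure is two simply-supported spans PQ and QR.
Rotations at Q on the released spans (each span's end-slope, ×1/EI):
  span PQ: UDL 23: wL³/(24EI) = 328.7/EI
  span QR: point load 72 at a = 5: Pab(L + b)/(6LEI) = 450/EI
  relative rotation θ_0 = (328.7 + 450)/EI = 778.7/EI
A unit hogging moment at Q produces rotation L₁/(3EI) + L₂/(3EI) = 5.667/EI.
Compatibility: M_Q·(L₁+L₂)/(3EI) = θ_0, giving M_Q = 137.4 kN·m (hogging).
Span PQ, ΣM about P with M_Q applied at Q: R_Q^{PQ}·7 = 563.5 + 137.4, so R_Q^{PQ} = 100.1 kN and R_P = 161 − 100.1 = 60.87 kN.
Span QR, ΣM about R: R_Q^{QR}·10 = 360 + 137.4, so R_Q^{QR} = 49.74 kN and R_R = 72 − 49.74 = 22.26 kN.
R_Q = 100.1 + 49.74 = 149.9 kN.

R_Q = 149.9 kN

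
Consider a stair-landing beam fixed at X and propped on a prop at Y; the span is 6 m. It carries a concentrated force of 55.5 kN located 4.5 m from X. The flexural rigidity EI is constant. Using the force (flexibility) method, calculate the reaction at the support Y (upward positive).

R_Y = 35.12 kN

Remove the prop at Y; the released (primary) structure is a cantilever built in at X.
Primary-structure tip deflection at Y by superposition:
  point load 55.5 at a = 4.5: Pa²(3L − a)/(6EI) = 2529/EI
Flexibility coefficient — unit upward force at Y: δ_{YY} = L³/(3EI) = 72/EI.
The prop prevents deflection at Y: R_Y = δ_0/δ_{YY} = 2529/72 = 35.12 kN.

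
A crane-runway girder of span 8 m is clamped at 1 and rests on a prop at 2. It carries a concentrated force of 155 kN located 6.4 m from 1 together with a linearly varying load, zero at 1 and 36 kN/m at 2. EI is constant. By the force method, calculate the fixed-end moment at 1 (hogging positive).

Take the reaction at 2 as the redundant and release it; the primary structure is a cantilever fixed at 1.
Free-end deflection of the primary structure under the applied loading (downward +):
  point load 155 at a = 6.4: Pa²(3L − a)/(6EI) = 18623/EI
  triangular load, peak 36 at the free end: 11w₀L⁴/(120EI) = 13517/EI
  δ_0 = 32140/EI
Flexibility coefficient — unit upward force at 2: δ_{22} = L³/(3EI) = 170.7/EI.
Compatibility at 2: δ_0 − R_2·δ_{22} = 0, so R_2 = 32140/170.7 = 188.3 kN.
Moment equilibrium about 1: M_1 = Σ(load moments about 1) − R_2·L = 1760 − 188.3×8 = 253.4 kN·m.

M_1 = 253.4 kN·m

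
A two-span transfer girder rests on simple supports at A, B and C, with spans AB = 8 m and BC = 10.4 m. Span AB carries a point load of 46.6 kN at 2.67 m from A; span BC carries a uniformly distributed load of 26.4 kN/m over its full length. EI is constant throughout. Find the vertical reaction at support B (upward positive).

Insert a hinge at B; M_B is the redundant, and each span becomes simply supported.
Discontinuity in slope at B on the released structure — sum the simple-span end rotations:
  span AB: point load 46.6 at a = 2.67: Pab(L + a)/(6LEI) = 147.4/EI
  span BC: UDL 26.4: wL³/(24EI) = 1237/EI
  relative rotation θ_0 = (147.4 + 1237)/EI = 1385/EI
A unit hogging moment at B produces rotation L₁/(3EI) + L₂/(3EI) = 6.133/EI.
Compatibility: M_B·(L₁+L₂)/(3EI) = θ_0, giving M_B = 225.8 kN·m (hogging).
Span AB, ΣM about A with M_B applied at B: R_B^{AB}·8 = 124.4 + 225.8, so R_B^{AB} = 43.77 kN and R_A = 46.6 − 43.77 = 2.825 kN.
Span BC, ΣM about C: R_B^{BC}·10.4 = 1428 + 225.8, so R_B^{BC} = 159 kN and R_C = 274.6 − 159 = 115.6 kN.
R_B = 43.77 + 159 = 202.8 kN.

R_B = 202.8 kN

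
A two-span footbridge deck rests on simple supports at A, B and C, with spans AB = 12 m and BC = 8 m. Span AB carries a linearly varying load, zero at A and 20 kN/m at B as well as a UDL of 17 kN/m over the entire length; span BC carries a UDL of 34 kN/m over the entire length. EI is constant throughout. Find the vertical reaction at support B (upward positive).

Release continuity at B by inserting a hinge; the redundant is the internal moment M_B. The primary structure is two simply-supported spans AB and BC.
Rotations at B on the released spans (each span's end-slope, ×1/EI):
  span AB: triangular load, peak 20: w₀L³/(45EI) = 768/EI
  span AB: UDL 17: wL³/(24EI) = 1224/EI
  span BC: UDL 34: wL³/(24EI) = 725.3/EI
  relative rotation θ_0 = (1992 + 725.3)/EI = 2717/EI
A unit hogging moment at B produces rotation L₁/(3EI) + L₂/(3EI) = 6.667/EI.
Slope continuity at B: θ_0 = M_B·6.667/EI, so M_B = 2717/6.667 = 407.6 kN·m (hogging).
Span AB, ΣM about A with M_B applied at B: R_B^{AB}·12 = 2184 + 407.6, so R_B^{AB} = 216 kN and R_A = 324 − 216 = 108 kN.
Span BC, ΣM about C: R_B^{BC}·8 = 1088 + 407.6, so R_B^{BC} = 186.9 kN and R_C = 272 − 186.9 = 85.05 kN.
R_B = 216 + 186.9 = 402.9 kN.

R_B = 402.9 kN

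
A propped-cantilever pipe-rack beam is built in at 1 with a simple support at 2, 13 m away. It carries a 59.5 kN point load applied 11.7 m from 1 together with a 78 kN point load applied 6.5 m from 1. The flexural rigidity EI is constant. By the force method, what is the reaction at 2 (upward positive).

R_2 = 74.98 kN

Take the reaction at 2 as the redundant and release it; the primary structure is a cantilever fixed at 1.
Primary-structure tip deflection at 2 by superposition:
  point load 59.5 at a = 11.7: Pa²(3L − a)/(6EI) = 37060/EI
  point load 78 at a = 6.5: Pa²(3L − a)/(6EI) = 17851/EI
  δ_0 = 54910/EI
Flexibility coefficient — unit upward force at 2: δ_{22} = L³/(3EI) = 732.3/EI.
The prop prevents deflection at 2: R_2 = δ_0/δ_{22} = 54910/732.3 = 74.98 kN.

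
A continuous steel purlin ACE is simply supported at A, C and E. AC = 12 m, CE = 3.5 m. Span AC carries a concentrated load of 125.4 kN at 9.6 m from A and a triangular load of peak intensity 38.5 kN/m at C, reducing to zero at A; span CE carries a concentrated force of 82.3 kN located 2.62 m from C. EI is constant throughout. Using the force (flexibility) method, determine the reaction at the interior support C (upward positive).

R_C = 445.4 kN

Insert a hinge at C; M_C is the redundant, and each span becomes simply supported.
Rotations at C on the released spans (each span's end-slope, ×1/EI):
  span AC: point load 125.4 at a = 9.6: Pab(L + a)/(6LEI) = 866.8/EI
  span AC: triangular load, peak 38.5: w₀L³/(45EI) = 1478/EI
  span CE: point load 82.3 at a = 2.62: Pab(L + b)/(6LEI) = 39.58/EI
  relative rotation θ_0 = (2345 + 39.58)/EI = 2385/EI
A unit hogging moment at C produces rotation L₁/(3EI) + L₂/(3EI) = 5.167/EI.
Compatibility: M_C·(L₁+L₂)/(3EI) = θ_0, giving M_C = 461.6 kN·m (hogging).
Span AC, ΣM about A with M_C applied at C: R_C^{AC}·12 = 3052 + 461.6, so R_C^{AC} = 292.8 kN and R_A = 356.4 − 292.8 = 63.62 kN.
Span CE, ΣM about E: R_C^{CE}·3.5 = 72.42 + 461.6, so R_C^{CE} = 152.6 kN and R_E = 82.3 − 152.6 = -70.27 kN.
R_C = 292.8 + 152.6 = 445.4 kN.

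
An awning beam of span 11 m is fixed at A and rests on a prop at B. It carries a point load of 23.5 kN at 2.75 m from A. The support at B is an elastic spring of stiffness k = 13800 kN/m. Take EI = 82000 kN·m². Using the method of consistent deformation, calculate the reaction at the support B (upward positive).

Remove the prop at B; the released (primary) structure is a cantilever built in at A.
Deflection at B on the released cantilever, summing each load's contribution:
  point load 23.5 at a = 2.75: Pa²(3L − a)/(6EI) = 896/EI
Tip deflection under a unit load at B: L³/(3EI) = 443.7/EI.
With EI = 82000 kN·m²: δ_0 = 0.010927 m and δ_{BB} = 0.005411 m/kN.
Compatibility — the spring shortens by R_B/k under the reaction it provides: δ_0 − R_B·δ_{BB} = R_B/k. With 1/k = 0.000072 m/kN, R_B = δ_0 / (δ_{BB} + 1/k) = 0.010927 / (0.005411 + 0.000072) = 1.993 kN.

R_B = 1.993 kN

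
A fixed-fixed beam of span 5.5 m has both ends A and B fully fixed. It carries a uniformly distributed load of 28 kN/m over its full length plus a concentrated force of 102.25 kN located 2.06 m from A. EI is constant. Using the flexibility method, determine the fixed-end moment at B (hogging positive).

M_B = 119.9 kN·m

Release both end moments; the primary structure is a simply-supported span AB with redundants M_A and M_B.
On the primary (simply-supported) span, the end slopes from the loading are:
  at A: UDL 28: wL³/(24EI) = 194.1/EI
  at B: UDL 28: wL³/(24EI) = 194.1/EI
  at A: point load 102.25 at a = 2.06: Pab(L + b)/(6LEI) = 196.3/EI
  at B: point load 102.25 at a = 2.06: Pab(L + a)/(6LEI) = 166/EI
  θ_A0 = 390.4/EI,  θ_B0 = 360.1/EI
Flexibility coefficients: a unit moment at one end gives L/(3EI) there and L/(6EI) at the far end, so f₁₁ = f₂₂ = 1.833/EI and f₁₂ = f₂₁ = 0.9167/EI.
Compatibility — zero rotation at each built-in end:
  1.833 M_A + 0.9167 M_B = 390.4
  0.9167 M_A + 1.833 M_B = 360.1
Solving the pair gives M_A = 153 kN·m and M_B = 119.9 kN·m (hogging).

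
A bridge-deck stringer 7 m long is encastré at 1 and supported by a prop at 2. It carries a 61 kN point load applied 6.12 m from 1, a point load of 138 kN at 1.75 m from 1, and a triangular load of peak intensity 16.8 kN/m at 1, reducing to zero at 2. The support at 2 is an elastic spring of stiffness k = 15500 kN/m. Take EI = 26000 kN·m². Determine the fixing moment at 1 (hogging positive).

Release the roller at 2. Primary structure: cantilever fixed at 1.
Free-end deflection of the primary structure under the applied loading (downward +):
  point load 61 at a = 6.12: Pa²(3L − a)/(6EI) = 5666/EI
  point load 138 at a = 1.75: Pa²(3L − a)/(6EI) = 1356/EI
  triangular load, peak 16.8 at the fixed end: w₀L⁴/(30EI) = 1345/EI
  δ_0 = 8367/EI
Tip deflection under a unit load at 2: L³/(3EI) = 114.3/EI.
With EI = 26000 kN·m²: δ_0 = 0.32179 m and δ_{22} = 0.004397 m/kN.
Compatibility — the spring shortens by R_2/k under the reaction it provides: δ_0 − R_2·δ_{22} = R_2/k. With 1/k = 0.000065 m/kN, R_2 = δ_0 / (δ_{22} + 1/k) = 0.32179 / (0.004397 + 0.000065) = 72.12 kN.
Moment equilibrium about 1: M_1 = Σ(load moments about 1) − R_2·L = 752 − 72.12×7 = 247.2 kN·m.

M_1 = 247.2 kN·m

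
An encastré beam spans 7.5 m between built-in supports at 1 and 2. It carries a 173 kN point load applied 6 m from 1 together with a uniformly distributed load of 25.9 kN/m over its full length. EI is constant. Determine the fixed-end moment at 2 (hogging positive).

Take the two fixed-end moments M_1, M_2 as redundants; the released structure is the simple span 12.
On the primary (simply-supported) span, the end slopes from the loading are:
  at 1: point load 173 at a = 6: Pab(L + b)/(6LEI) = 311.4/EI
  at 2: point load 173 at a = 6: Pab(L + a)/(6LEI) = 467.1/EI
  at 1: UDL 25.9: wL³/(24EI) = 455.3/EI
  at 2: UDL 25.9: wL³/(24EI) = 455.3/EI
  θ_10 = 766.7/EI,  θ_20 = 922.4/EI
Flexibility coefficients: a unit moment at one end gives L/(3EI) there and L/(6EI) at the far end, so f₁₁ = f₂₂ = 2.5/EI and f₁₂ = f₂₁ = 1.25/EI.
Compatibility — zero rotation at each built-in end:
  2.5 M_1 + 1.25 M_2 = 766.7
  1.25 M_1 + 2.5 M_2 = 922.4
Solving the pair gives M_1 = 162.9 kN·m and M_2 = 287.5 kN·m (hogging).

M_2 = 287.5 kN·m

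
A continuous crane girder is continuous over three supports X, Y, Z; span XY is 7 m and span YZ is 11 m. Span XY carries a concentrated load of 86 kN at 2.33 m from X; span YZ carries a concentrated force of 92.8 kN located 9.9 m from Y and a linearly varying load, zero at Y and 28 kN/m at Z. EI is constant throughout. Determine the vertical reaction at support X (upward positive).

Release continuity at Y by inserting a hinge; the redundant is the internal moment M_Y. The primary structure is two simply-supported spans XY and YZ.
End slopes at the hinge Y, treating each span as simply supported:
  span XY: point load 86 at a = 2.33: Pab(L + a)/(6LEI) = 207.9/EI
  span YZ: point load 92.8 at a = 9.9: Pab(L + b)/(6LEI) = 185.3/EI
  span YZ: triangular load, peak 28: 7w₀L³/(360EI) = 724.7/EI
  relative rotation θ_0 = (207.9 + 909.9)/EI = 1118/EI
A unit hogging moment at Y produces rotation L₁/(3EI) + L₂/(3EI) = 6/EI.
Slope continuity at Y: θ_0 = M_Y·6/EI, so M_Y = 1118/6 = 186.3 kN·m (hogging).
Span XY, ΣM about X with M_Y applied at Y: R_Y^{XY}·7 = 200.4 + 186.3, so R_Y^{XY} = 55.24 kN and R_X = 86 − 55.24 = 30.76 kN.

R_X = 30.76 kN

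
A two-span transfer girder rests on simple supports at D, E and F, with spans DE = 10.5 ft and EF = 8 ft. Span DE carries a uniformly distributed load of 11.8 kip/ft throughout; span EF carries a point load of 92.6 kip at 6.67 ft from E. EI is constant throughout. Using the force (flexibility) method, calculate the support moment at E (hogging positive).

M_E = 118.2 kip·ft

Release continuity at E by inserting a hinge; the redundant is the internal moment M_E. The primary structure is two simply-supported spans DE and EF.
End slopes at the hinge E, treating each span as simply supported:
  span DE: UDL 11.8: wL³/(24EI) = 569.2/EI
  span EF: point load 92.6 at a = 6.67: Pab(L + b)/(6LEI) = 159.7/EI
  relative rotation θ_0 = (569.2 + 159.7)/EI = 728.8/EI
A unit hogging moment at E produces rotation L₁/(3EI) + L₂/(3EI) = 6.167/EI.
Slope continuity at E: θ_0 = M_E·6.167/EI, so M_E = 728.8/6.167 = 118.2 kip·ft (hogging).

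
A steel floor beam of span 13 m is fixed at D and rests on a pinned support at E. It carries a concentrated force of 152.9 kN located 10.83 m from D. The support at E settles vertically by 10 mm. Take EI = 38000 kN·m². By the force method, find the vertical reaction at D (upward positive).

Release the roller at E. Primary structure: cantilever fixed at D.
Deflection at E on the released cantilever, summing each load's contribution:
  point load 152.9 at a = 10.83: Pa²(3L − a)/(6EI) = 84198/EI
Tip deflection under a unit load at E: L³/(3EI) = 732.3/EI.
With EI = 38000 kN·m²: δ_0 = 2.2157 m and δ_{EE} = 0.019272 m/kN.
Compatibility — the beam at E must follow the support down by 0.01 m: δ_0 − R_E·δ_{EE} = 0.01, so R_E = (2.2157 − 0.01)/0.019272 = 114.5 kN.
Vertical equilibrium: R_D = ΣP − R_E = 152.9 − 114.5 = 38.45 kN.

R_D = 38.45 kN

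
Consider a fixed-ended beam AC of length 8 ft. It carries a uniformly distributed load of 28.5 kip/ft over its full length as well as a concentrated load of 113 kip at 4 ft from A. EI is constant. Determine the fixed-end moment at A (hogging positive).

Take the two fixed-end moments M_A, M_C as redundants; the released structure is the simple span AC.
On the primary (simply-supported) span, the end slopes from the loading are:
  at A: UDL 28.5: wL³/(24EI) = 608/EI
  at C: UDL 28.5: wL³/(24EI) = 608/EI
  at A: point load 113 at a = 4: Pab(L + b)/(6LEI) = 452/EI
  at C: point load 113 at a = 4: Pab(L + a)/(6LEI) = 452/EI
  θ_A0 = 1060/EI,  θ_C0 = 1060/EI
Flexibility coefficients: a unit moment at one end gives L/(3EI) there and L/(6EI) at the far end, so f₁₁ = f₂₂ = 2.667/EI and f₁₂ = f₂₁ = 1.333/EI.
Compatibility — zero rotation at each built-in end:
  2.667 M_A + 1.333 M_C = 1060
  1.333 M_A + 2.667 M_C = 1060
Solving the pair gives M_A = 265 kip·ft and M_C = 265 kip·ft (hogging).

M_A = 265 kip·ft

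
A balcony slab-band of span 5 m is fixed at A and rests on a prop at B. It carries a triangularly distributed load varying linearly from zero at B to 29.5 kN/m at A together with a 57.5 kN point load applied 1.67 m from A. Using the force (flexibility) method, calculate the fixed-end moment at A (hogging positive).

Choose R_B as the redundant. The primary structure is the cantilever fixed at A.
Deflection at B on the released cantilever, summing each load's contribution:
  triangular load, peak 29.5 at the fixed end: w₀L⁴/(30EI) = 614.6/EI
  point load 57.5 at a = 1.67: Pa²(3L − a)/(6EI) = 356.3/EI
  δ_0 = 970.9/EI
Tip deflection under a unit load at B: L³/(3EI) = 41.67/EI.
Compatibility at B: δ_0 − R_B·δ_{BB} = 0, so R_B = 970.9/41.67 = 23.3 kN.
Moment equilibrium about A: M_A = Σ(load moments about A) − R_B·L = 218.9 − 23.3×5 = 102.4 kN·m.

M_A = 102.4 kN·m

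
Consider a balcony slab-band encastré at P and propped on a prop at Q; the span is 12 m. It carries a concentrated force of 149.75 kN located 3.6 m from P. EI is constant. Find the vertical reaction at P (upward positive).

R_P = 131.6 kN

Take the reaction at Q as the redundant and release it; the primary structure is a cantilever fixed at P.
Deflection at Q on the released cantilever, summing each load's contribution:
  point load 149.75 at a = 3.6: Pa²(3L − a)/(6EI) = 10480/EI
Flexibility coefficient — unit upward force at Q: δ_{QQ} = L³/(3EI) = 576/EI.
The prop prevents deflection at Q: R_Q = δ_0/δ_{QQ} = 10480/576 = 18.19 kN.
Vertical equilibrium: R_P = ΣP − R_Q = 149.8 − 18.19 = 131.6 kN.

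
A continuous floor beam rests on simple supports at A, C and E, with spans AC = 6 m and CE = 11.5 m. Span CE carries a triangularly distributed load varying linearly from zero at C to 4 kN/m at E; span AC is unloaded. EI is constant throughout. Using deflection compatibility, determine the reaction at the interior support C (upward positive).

R_C = 12.81 kN

Take M_C as the redundant. Released structure: two simple spans AC and CE with a hinge at C.
Rotations at C on the released spans (each span's end-slope, ×1/EI):
  span CE: triangular load, peak 4: 7w₀L³/(360EI) = 118.3/EI
  relative rotation θ_0 = (0 + 118.3)/EI = 118.3/EI
A unit hogging moment at C produces rotation L₁/(3EI) + L₂/(3EI) = 5.833/EI.
Slope continuity at C: θ_0 = M_C·5.833/EI, so M_C = 118.3/5.833 = 20.28 kN·m (hogging).
Span AC, ΣM about A with M_C applied at C: R_C^{AC}·6 = 0 + 20.28, so R_C^{AC} = 3.38 kN and R_A = 0 − 3.38 = -3.38 kN.
Span CE, ΣM about E: R_C^{CE}·11.5 = 88.17 + 20.28, so R_C^{CE} = 9.43 kN and R_E = 23 − 9.43 = 13.57 kN.
R_C = 3.38 + 9.43 = 12.81 kN.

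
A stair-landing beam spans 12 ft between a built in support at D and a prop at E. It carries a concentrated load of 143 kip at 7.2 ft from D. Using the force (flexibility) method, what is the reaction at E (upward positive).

Choose R_E as the redundant. The primary structure is the cantilever fixed at D.
Free-end deflection of the primary structure under the applied loading (downward +):
  point load 143 at a = 7.2: Pa²(3L − a)/(6EI) = 35583/EI
Tip deflection under a unit load at E: L³/(3EI) = 576/EI.
Compatibility at E: δ_0 − R_E·δ_{EE} = 0, so R_E = 35583/576 = 61.78 kip.

R_E = 61.78 kip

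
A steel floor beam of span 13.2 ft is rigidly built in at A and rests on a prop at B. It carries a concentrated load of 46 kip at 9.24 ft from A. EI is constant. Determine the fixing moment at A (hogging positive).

Choose R_B as the redundant. The primary structure is the cantilever fixed at A.
Deflection at B on the released cantilever, summing each load's contribution:
  point load 46 at a = 9.24: Pa²(3L − a)/(6EI) = 19872/EI
Flexibility coefficient — unit upward force at B: δ_{BB} = L³/(3EI) = 766.7/EI.
Compatibility at B: δ_0 − R_B·δ_{BB} = 0, so R_B = 19872/766.7 = 25.92 kip.
Moment equilibrium about A: M_A = Σ(load moments about A) − R_B·L = 425 − 25.92×13.2 = 82.88 kip·ft.

M_A = 82.88 kip·ft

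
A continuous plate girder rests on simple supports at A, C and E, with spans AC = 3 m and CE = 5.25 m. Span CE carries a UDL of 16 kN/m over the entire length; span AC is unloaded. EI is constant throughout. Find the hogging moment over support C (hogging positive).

M_C = 35.08 kN·m

Insert a hinge at C; M_C is the redundant, and each span becomes simply supported.
End slopes at the hinge C, treating each span as simply supported:
  span CE: UDL 16: wL³/(24EI) = 96.47/EI
  relative rotation θ_0 = (0 + 96.47)/EI = 96.47/EI
A unit hogging moment at C produces rotation L₁/(3EI) + L₂/(3EI) = 2.75/EI.
Compatibility: M_C·(L₁+L₂)/(3EI) = θ_0, giving M_C = 35.08 kN·m (hogging).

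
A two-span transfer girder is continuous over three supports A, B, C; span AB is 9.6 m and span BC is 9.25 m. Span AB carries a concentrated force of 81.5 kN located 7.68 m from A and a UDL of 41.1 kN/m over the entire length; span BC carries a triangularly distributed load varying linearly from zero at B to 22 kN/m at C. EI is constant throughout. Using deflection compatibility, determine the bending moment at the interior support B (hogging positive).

M_B = 352.4 kN·m

Insert a hinge at B; M_B is the redundant, and each span becomes simply supported.
Rotations at B on the released spans (each span's end-slope, ×1/EI):
  span AB: point load 81.5 at a = 7.68: Pab(L + a)/(6LEI) = 360.5/EI
  span AB: UDL 41.1: wL³/(24EI) = 1515/EI
  span BC: triangular load, peak 22: 7w₀L³/(360EI) = 338.6/EI
  relative rotation θ_0 = (1876 + 338.6)/EI = 2214/EI
A unit hogging moment at B produces rotation L₁/(3EI) + L₂/(3EI) = 6.283/EI.
Slope continuity at B: θ_0 = M_B·6.283/EI, so M_B = 2214/6.283 = 352.4 kN·m (hogging).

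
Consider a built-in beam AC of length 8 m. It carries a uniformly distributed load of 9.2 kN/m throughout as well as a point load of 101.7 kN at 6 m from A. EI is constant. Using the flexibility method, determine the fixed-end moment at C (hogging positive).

M_C = 163.5 kN·m

Take the two fixed-end moments M_A, M_C as redundants; the released structure is the simple span AC.
End rotations of the released simple span under the applied load (×1/EI):
  at A: UDL 9.2: wL³/(24EI) = 196.3/EI
  at C: UDL 9.2: wL³/(24EI) = 196.3/EI
  at A: point load 101.7 at a = 6: Pab(L + b)/(6LEI) = 254.2/EI
  at C: point load 101.7 at a = 6: Pab(L + a)/(6LEI) = 355.9/EI
  θ_A0 = 450.5/EI,  θ_C0 = 552.2/EI
Flexibility coefficients: a unit moment at one end gives L/(3EI) there and L/(6EI) at the far end, so f₁₁ = f₂₂ = 2.667/EI and f₁₂ = f₂₁ = 1.333/EI.
Compatibility — zero rotation at each built-in end:
  2.667 M_A + 1.333 M_C = 450.5
  1.333 M_A + 2.667 M_C = 552.2
Solving the pair gives M_A = 87.2 kN·m and M_C = 163.5 kN·m (hogging).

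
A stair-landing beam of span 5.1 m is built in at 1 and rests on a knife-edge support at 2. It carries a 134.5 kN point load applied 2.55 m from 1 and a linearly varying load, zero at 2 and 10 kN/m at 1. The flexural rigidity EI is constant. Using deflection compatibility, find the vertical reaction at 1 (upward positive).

Take the reaction at 2 as the redundant and release it; the primary structure is a cantilever fixed at 1.
Deflection at 2 on the released cantilever, summing each load's contribution:
  point load 134.5 at a = 2.55: Pa²(3L − a)/(6EI) = 1858/EI
  triangular load, peak 10 at the fixed end: w₀L⁴/(30EI) = 225.5/EI
  δ_0 = 2084/EI
Tip deflection under a unit load at 2: L³/(3EI) = 44.22/EI.
Compatibility at 2: δ_0 − R_2·δ_{22} = 0, so R_2 = 2084/44.22 = 47.13 kN.
Vertical equilibrium: R_1 = ΣP − R_2 = 160 − 47.13 = 112.9 kN.

R_1 = 112.9 kN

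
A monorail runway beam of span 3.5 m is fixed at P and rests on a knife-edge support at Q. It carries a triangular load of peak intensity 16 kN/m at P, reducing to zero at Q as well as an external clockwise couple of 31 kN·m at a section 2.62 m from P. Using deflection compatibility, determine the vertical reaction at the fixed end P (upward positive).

Release the roller at Q. Primary structure: cantilever fixed at P.
Downward deflection at the released point Q due to the loads:
  triangular load, peak 16 at the fixed end: w₀L⁴/(30EI) = 80.03/EI
  clockwise couple 31 at a = 2.62: M₀a(2L − a)/(2EI) = 177.9/EI
  δ_0 = 257.9/EI
Tip deflection under a unit load at Q: L³/(3EI) = 14.29/EI.
Compatibility at Q: δ_0 − R_Q·δ_{QQ} = 0, so R_Q = 257.9/14.29 = 18.05 kN.
Vertical equilibrium: R_P = ΣP − R_Q = 28 − 18.05 = 9.954 kN.

R_P = 9.954 kN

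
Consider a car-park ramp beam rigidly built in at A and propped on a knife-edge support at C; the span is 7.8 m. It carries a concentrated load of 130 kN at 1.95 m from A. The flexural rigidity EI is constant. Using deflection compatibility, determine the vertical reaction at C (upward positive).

Remove the prop at C; the released (primary) structure is a cantilever built in at A.
Deflection at C on the released cantilever, summing each load's contribution:
  point load 130 at a = 1.95: Pa²(3L − a)/(6EI) = 1767/EI
Flexibility coefficient — unit upward force at C: δ_{CC} = L³/(3EI) = 158.2/EI.
Compatibility at C: δ_0 − R_C·δ_{CC} = 0, so R_C = 1767/158.2 = 11.17 kN.

R_C = 11.17 kN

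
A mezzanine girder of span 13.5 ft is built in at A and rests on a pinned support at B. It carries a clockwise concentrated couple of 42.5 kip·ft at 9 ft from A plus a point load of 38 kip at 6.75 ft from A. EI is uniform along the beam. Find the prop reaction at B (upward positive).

R_B = 16.07 kip

Remove the prop at B; the released (primary) structure is a cantilever built in at A.
Free-end deflection of the primary structure under the applied loading (downward +):
  clockwise couple 42.5 at a = 9: M₀a(2L − a)/(2EI) = 3442/EI
  point load 38 at a = 6.75: Pa²(3L − a)/(6EI) = 9739/EI
  δ_0 = 13181/EI
Tip deflection under a unit load at B: L³/(3EI) = 820.1/EI.
Compatibility at B: δ_0 − R_B·δ_{BB} = 0, so R_B = 13181/820.1 = 16.07 kip.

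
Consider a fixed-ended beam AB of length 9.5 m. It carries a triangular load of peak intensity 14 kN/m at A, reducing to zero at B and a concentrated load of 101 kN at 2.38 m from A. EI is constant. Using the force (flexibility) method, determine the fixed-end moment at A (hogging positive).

M_A = 198.2 kN·m

Take the two fixed-end moments M_A, M_B as redundants; the released structure is the simple span AB.
On the primary (simply-supported) span, the end slopes from the loading are:
  at A: triangular load, peak 14: w₀L³/(45EI) = 266.7/EI
  at B: triangular load, peak 14: 7w₀L³/(360EI) = 233.4/EI
  at A: point load 101 at a = 2.38: Pab(L + b)/(6LEI) = 499/EI
  at B: point load 101 at a = 2.38: Pab(L + a)/(6LEI) = 356.7/EI
  θ_A0 = 765.8/EI,  θ_B0 = 590.1/EI
Flexibility coefficients: a unit moment at one end gives L/(3EI) there and L/(6EI) at the far end, so f₁₁ = f₂₂ = 3.167/EI and f₁₂ = f₂₁ = 1.583/EI.
Compatibility — zero rotation at each built-in end:
  3.167 M_A + 1.583 M_B = 765.8
  1.583 M_A + 3.167 M_B = 590.1
Solving the pair gives M_A = 198.2 kN·m and M_B = 87.25 kN·m (hogging).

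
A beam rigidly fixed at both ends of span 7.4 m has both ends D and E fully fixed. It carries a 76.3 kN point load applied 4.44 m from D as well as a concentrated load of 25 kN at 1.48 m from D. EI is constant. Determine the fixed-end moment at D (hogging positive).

M_D = 77.88 kN·m

Release both end moments; the primary structure is a simply-supported span DE with redundants M_D and M_E.
On the primary (simply-supported) span, the end slopes from the loading are:
  at D: point load 76.3 at a = 4.44: Pab(L + b)/(6LEI) = 234/EI
  at E: point load 76.3 at a = 4.44: Pab(L + a)/(6LEI) = 267.4/EI
  at D: point load 25 at a = 1.48: Pab(L + b)/(6LEI) = 65.71/EI
  at E: point load 25 at a = 1.48: Pab(L + a)/(6LEI) = 43.81/EI
  θ_D0 = 299.7/EI,  θ_E0 = 311.2/EI
Flexibility coefficients: a unit moment at one end gives L/(3EI) there and L/(6EI) at the far end, so f₁₁ = f₂₂ = 2.467/EI and f₁₂ = f₂₁ = 1.233/EI.
Compatibility — zero rotation at each built-in end:
  2.467 M_D + 1.233 M_E = 299.7
  1.233 M_D + 2.467 M_E = 311.2
Solving the pair gives M_D = 77.88 kN·m and M_E = 87.23 kN·m (hogging).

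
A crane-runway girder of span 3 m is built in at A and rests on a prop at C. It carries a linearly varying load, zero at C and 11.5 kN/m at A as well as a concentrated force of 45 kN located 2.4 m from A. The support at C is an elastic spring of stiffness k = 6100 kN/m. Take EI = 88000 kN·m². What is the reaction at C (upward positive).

R_C = 13.5 kN

Release the roller at C. Primary structure: cantilever fixed at A.
Deflection at C on the released cantilever, summing each load's contribution:
  triangular load, peak 11.5 at the fixed end: w₀L⁴/(30EI) = 31.05/EI
  point load 45 at a = 2.4: Pa²(3L − a)/(6EI) = 285.1/EI
  δ_0 = 316.2/EI
Flexibility coefficient — unit upward force at C: δ_{CC} = L³/(3EI) = 9/EI.
With EI = 88000 kN·m²: δ_0 = 0.003593 m and δ_{CC} = 0.000102 m/kN.
Compatibility — the spring shortens by R_C/k under the reaction it provides: δ_0 − R_C·δ_{CC} = R_C/k. With 1/k = 0.000164 m/kN, R_C = δ_0 / (δ_{CC} + 1/k) = 0.003593 / (0.000102 + 0.000164) = 13.5 kN.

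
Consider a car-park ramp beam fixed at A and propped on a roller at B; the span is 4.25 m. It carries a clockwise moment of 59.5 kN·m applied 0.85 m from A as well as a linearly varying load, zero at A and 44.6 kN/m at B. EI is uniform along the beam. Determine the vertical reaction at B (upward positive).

R_B = 59.69 kN

Choose R_B as the redundant. The primary structure is the cantilever fixed at A.
Free-end deflection of the primary structure under the applied loading (downward +):
  clockwise couple 59.5 at a = 0.85: M₀a(2L − a)/(2EI) = 193.4/EI
  triangular load, peak 44.6 at the free end: 11w₀L⁴/(120EI) = 1334/EI
  δ_0 = 1527/EI
Tip deflection under a unit load at B: L³/(3EI) = 25.59/EI.
The prop prevents deflection at B: R_B = δ_0/δ_{BB} = 1527/25.59 = 59.69 kN.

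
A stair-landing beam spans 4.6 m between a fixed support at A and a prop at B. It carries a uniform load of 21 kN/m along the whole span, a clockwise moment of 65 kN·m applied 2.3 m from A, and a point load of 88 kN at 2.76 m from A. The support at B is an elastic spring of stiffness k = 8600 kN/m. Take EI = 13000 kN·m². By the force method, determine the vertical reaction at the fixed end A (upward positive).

R_A = 98.47 kN

Choose R_B as the redundant. The primary structure is the cantilever fixed at A.
Downward deflection at the released point B due to the loads:
  UDL 21: wL⁴/(8EI) = 1175/EI
  clockwise couple 65 at a = 2.3: M₀a(2L − a)/(2EI) = 515.8/EI
  point load 88 at a = 2.76: Pa²(3L − a)/(6EI) = 1233/EI
  δ_0 = 2925/EI
Flexibility coefficient — unit upward force at B: δ_{BB} = L³/(3EI) = 32.45/EI.
With EI = 13000 kN·m²: δ_0 = 0.22497 m and δ_{BB} = 0.002496 m/kN.
Compatibility — the spring shortens by R_B/k under the reaction it provides: δ_0 − R_B·δ_{BB} = R_B/k. With 1/k = 0.000116 m/kN, R_B = δ_0 / (δ_{BB} + 1/k) = 0.22497 / (0.002496 + 0.000116) = 86.13 kN.
Vertical equilibrium: R_A = ΣP − R_B = 184.6 − 86.13 = 98.47 kN.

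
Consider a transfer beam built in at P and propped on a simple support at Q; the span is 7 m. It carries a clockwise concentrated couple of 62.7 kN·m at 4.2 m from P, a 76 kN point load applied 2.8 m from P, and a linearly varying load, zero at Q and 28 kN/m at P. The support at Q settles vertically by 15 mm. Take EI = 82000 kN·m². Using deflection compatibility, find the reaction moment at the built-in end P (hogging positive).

Release the roller at Q. Primary structure: cantilever fixed at P.
Free-end deflection of the primary structure under the applied loading (downward +):
  clockwise couple 62.7 at a = 4.2: M₀a(2L − a)/(2EI) = 1290/EI
  point load 76 at a = 2.8: Pa²(3L − a)/(6EI) = 1807/EI
  triangular load, peak 28 at the fixed end: w₀L⁴/(30EI) = 2241/EI
  δ_0 = 5339/EI
Flexibility coefficient — unit upward force at Q: δ_{QQ} = L³/(3EI) = 114.3/EI.
With EI = 82000 kN·m²: δ_0 = 0.065106 m and δ_{QQ} = 0.001394 m/kN.
Compatibility — the beam at Q must follow the support down by 0.015 m: δ_0 − R_Q·δ_{QQ} = 0.015, so R_Q = (0.065106 − 0.015)/0.001394 = 35.94 kN.
Moment equilibrium about P: M_P = Σ(load moments about P) − R_Q·L = 504.2 − 35.94×7 = 252.6 kN·m.

M_P = 252.6 kN·m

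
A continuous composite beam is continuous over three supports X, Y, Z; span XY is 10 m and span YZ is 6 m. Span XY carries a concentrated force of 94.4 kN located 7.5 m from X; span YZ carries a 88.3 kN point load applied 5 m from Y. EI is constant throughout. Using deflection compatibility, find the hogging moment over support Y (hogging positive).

M_Y = 112.9 kN·m

Insert a hinge at Y; M_Y is the redundant, and each span becomes simply supported.
Discontinuity in slope at Y on the released structure — sum the simple-span end rotations:
  span XY: point load 94.4 at a = 7.5: Pab(L + a)/(6LEI) = 516.2/EI
  span YZ: point load 88.3 at a = 5: Pab(L + b)/(6LEI) = 85.85/EI
  relative rotation θ_0 = (516.2 + 85.85)/EI = 602.1/EI
A unit hogging moment at Y produces rotation L₁/(3EI) + L₂/(3EI) = 5.333/EI.
Slope continuity at Y: θ_0 = M_Y·5.333/EI, so M_Y = 602.1/5.333 = 112.9 kN·m (hogging).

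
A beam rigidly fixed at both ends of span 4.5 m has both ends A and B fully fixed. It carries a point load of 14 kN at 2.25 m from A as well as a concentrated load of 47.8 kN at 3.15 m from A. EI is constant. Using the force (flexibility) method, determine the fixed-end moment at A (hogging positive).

M_A = 21.43 kN·m

Release both end moments; the primary structure is a simply-supported span AB with redundants M_A and M_B.
On the primary (simply-supported) span, the end slopes from the loading are:
  at A: point load 14 at a = 2.25: Pab(L + b)/(6LEI) = 17.72/EI
  at B: point load 14 at a = 2.25: Pab(L + a)/(6LEI) = 17.72/EI
  at A: point load 47.8 at a = 3.15: Pab(L + b)/(6LEI) = 44.04/EI
  at B: point load 47.8 at a = 3.15: Pab(L + a)/(6LEI) = 57.59/EI
  θ_A0 = 61.76/EI,  θ_B0 = 75.31/EI
Flexibility coefficients: a unit moment at one end gives L/(3EI) there and L/(6EI) at the far end, so f₁₁ = f₂₂ = 1.5/EI and f₁₂ = f₂₁ = 0.75/EI.
Compatibility — zero rotation at each built-in end:
  1.5 M_A + 0.75 M_B = 61.76
  0.75 M_A + 1.5 M_B = 75.31
Solving the pair gives M_A = 21.43 kN·m and M_B = 39.49 kN·m (hogging).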